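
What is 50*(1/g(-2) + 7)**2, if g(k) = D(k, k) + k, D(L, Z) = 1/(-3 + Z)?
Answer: 259200/121 ≈ 2142.1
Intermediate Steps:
g(k) = k + 1/(-3 + k) (g(k) = 1/(-3 + k) + k = k + 1/(-3 + k))
50*(1/g(-2) + 7)**2 = 50*(1/((1 - 2*(-3 - 2))/(-3 - 2)) + 7)**2 = 50*(1/((1 - 2*(-5))/(-5)) + 7)**2 = 50*(1/(-(1 + 10)/5) + 7)**2 = 50*(1/(-1/5*11) + 7)**2 = 50*(1/(-11/5) + 7)**2 = 50*(-5/11 + 7)**2 = 50*(72/11)**2 = 50*(5184/121) = 259200/121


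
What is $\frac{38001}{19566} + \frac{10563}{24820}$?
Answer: $\frac{191643413}{80938020} \approx 2.3678$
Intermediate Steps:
$\frac{38001}{19566} + \frac{10563}{24820} = 38001 \cdot \frac{1}{19566} + 10563 \cdot \frac{1}{24820} = \frac{12667}{6522} + \frac{10563}{24820} = \frac{191643413}{80938020}$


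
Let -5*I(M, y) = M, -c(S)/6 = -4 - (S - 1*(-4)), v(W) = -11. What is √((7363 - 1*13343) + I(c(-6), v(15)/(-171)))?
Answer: 2*I*√37390/5 ≈ 77.346*I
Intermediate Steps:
c(S) = 48 + 6*S (c(S) = -6*(-4 - (S - 1*(-4))) = -6*(-4 - (S + 4)) = -6*(-4 - (4 + S)) = -6*(-4 + (-4 - S)) = -6*(-8 - S) = 48 + 6*S)
I(M, y) = -M/5
√((7363 - 1*13343) + I(c(-6), v(15)/(-171))) = √((7363 - 1*13343) - (48 + 6*(-6))/5) = √((7363 - 13343) - (48 - 36)/5) = √(-5980 - ⅕*12) = √(-5980 - 12/5) = √(-29912/5) = 2*I*√37390/5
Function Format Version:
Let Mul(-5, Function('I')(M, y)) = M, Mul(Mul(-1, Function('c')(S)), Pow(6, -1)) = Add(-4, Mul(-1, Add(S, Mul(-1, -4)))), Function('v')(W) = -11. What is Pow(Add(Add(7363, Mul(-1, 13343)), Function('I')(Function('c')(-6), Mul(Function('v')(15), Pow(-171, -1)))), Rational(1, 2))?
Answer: Mul(Rational(2, 5), I, Pow(37390, Rational(1, 2))) ≈ Mul(77.346, I)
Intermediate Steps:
Function('c')(S) = Add(48, Mul(6, S)) (Function('c')(S) = Mul(-6, Add(-4, Mul(-1, Add(S, Mul(-1, -4))))) = Mul(-6, Add(-4, Mul(-1, Add(S, 4)))) = Mul(-6, Add(-4, Mul(-1, Add(4, S)))) = Mul(-6, Add(-4, Add(-4, Mul(-1, S)))) = Mul(-6, Add(-8, Mul(-1, S))) = Add(48, Mul(6, S)))
Function('I')(M, y) = Mul(Rational(-1, 5), M)
Pow(Add(Add(7363, Mul(-1, 13343)), Function('I')(Function('c')(-6), Mul(Function('v')(15), Pow(-171, -1)))), Rational(1, 2)) = Pow(Add(Add(7363, Mul(-1, 13343)), Mul(Rational(-1, 5), Add(48, Mul(6, -6)))), Rational(1, 2)) = Pow(Add(Add(7363, -13343), Mul(Rational(-1, 5), Add(48, -36))), Rational(1, 2)) = Pow(Add(-5980, Mul(Rational(-1, 5), 12)), Rational(1, 2)) = Pow(Add(-5980, Rational(-12, 5)), Rational(1, 2)) = Pow(Rational(-29912, 5), Rational(1, 2)) = Mul(Rational(2, 5), I, Pow(37390, Rational(1, 2)))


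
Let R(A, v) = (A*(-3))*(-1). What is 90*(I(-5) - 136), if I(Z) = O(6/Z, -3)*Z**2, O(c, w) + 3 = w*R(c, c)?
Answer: 5310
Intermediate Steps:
R(A, v) = 3*A (R(A, v) = -3*A*(-1) = 3*A)
O(c, w) = -3 + 3*c*w (O(c, w) = -3 + w*(3*c) = -3 + 3*c*w)
I(Z) = Z**2*(-3 - 54/Z) (I(Z) = (-3 + 3*(6/Z)*(-3))*Z**2 = (-3 - 54/Z)*Z**2 = Z**2*(-3 - 54/Z))
90*(I(-5) - 136) = 90*(-3*(-5)*(18 - 5) - 136) = 90*(-3*(-5)*13 - 136) = 90*(195 - 136) = 90*59 = 5310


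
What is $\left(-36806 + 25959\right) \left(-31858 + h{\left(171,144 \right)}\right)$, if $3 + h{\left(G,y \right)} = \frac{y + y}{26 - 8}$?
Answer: $345422715$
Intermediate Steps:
$h{\left(G,y \right)} = -3 + \frac{y}{9}$ ($h{\left(G,y \right)} = -3 + \frac{y + y}{26 - 8} = -3 + \frac{2 y}{18} = -3 + 2 y \frac{1}{18} = -3 + \frac{y}{9}$)
$\left(-36806 + 25959\right) \left(-31858 + h{\left(171,144 \right)}\right) = \left(-36806 + 25959\right) \left(-31858 + \left(-3 + \frac{1}{9} \cdot 144\right)\right) = - 10847 \left(-31858 + \left(-3 + 16\right)\right) = - 10847 \left(-31858 + 13\right) = \left(-10847\right) \left(-31845\right) = 345422715$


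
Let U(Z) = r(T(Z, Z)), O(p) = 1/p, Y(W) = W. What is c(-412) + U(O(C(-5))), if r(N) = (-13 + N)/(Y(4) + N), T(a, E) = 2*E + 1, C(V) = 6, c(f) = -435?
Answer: -6995/16 ≈ -437.19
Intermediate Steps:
T(a, E) = 1 + 2*E
r(N) = (-13 + N)/(4 + N)
U(Z) = (-12 + 2*Z)/(5 + 2*Z) (U(Z) = (-13 + (1 + 2*Z))/(4 + (1 + 2*Z)) = (-12 + 2*Z)/(5 + 2*Z))
c(-412) + U(O(C(-5))) = -435 + 2*(-6 + 1/6)/(5 + 2/6) = -435 + 2*(-6 + ⅙)/(5 + 2*(⅙)) = -435 + 2*(-35/6)/(5 + ⅓) = -435 + 2*(-35/6)/(16/3) = -435 + 2*(3/16)*(-35/6) = -435 - 35/16 = -6995/16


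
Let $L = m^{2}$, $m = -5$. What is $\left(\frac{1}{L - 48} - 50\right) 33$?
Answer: $- \frac{37983}{23} \approx -1651.4$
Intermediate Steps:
$L = 25$ ($L = \left(-5\right)^{2} = 25$)
$\left(\frac{1}{L - 48} - 50\right) 33 = \left(\frac{1}{25 - 48} - 50\right) 33 = \left(\frac{1}{-23} - 50\right) 33 = \left(- \frac{1}{23} - 50\right) 33 = \left(- \frac{1151}{23}\right) 33 = - \frac{37983}{23}$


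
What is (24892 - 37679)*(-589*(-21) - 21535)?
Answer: 117205642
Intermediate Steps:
(24892 - 37679)*(-589*(-21) - 21535) = -12787*(12369 - 21535) = -12787*(-9166) = 117205642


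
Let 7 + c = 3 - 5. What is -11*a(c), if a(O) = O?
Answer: 99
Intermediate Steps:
c = -9 (c = -7 + (3 - 5) = -7 - 2 = -9)
-11*a(c) = -11*(-9) = 99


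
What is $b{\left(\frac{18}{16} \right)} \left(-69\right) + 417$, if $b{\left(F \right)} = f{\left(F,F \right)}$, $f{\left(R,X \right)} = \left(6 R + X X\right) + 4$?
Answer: $- \frac{26373}{64} \approx -412.08$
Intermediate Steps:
$f{\left(R,X \right)} = 4 + X^{2} + 6 R$ ($f{\left(R,X \right)} = \left(6 R + X^{2}\right) + 4 = \left(X^{2} + 6 R\right) + 4 = 4 + X^{2} + 6 R$)
$b{\left(F \right)} = 4 + F^{2} + 6 F$
$b{\left(\frac{18}{16} \right)} \left(-69\right) + 417 = \left(4 + \left(\frac{18}{16}\right)^{2} + 6 \cdot \frac{18}{16}\right) \left(-69\right) + 417 = \left(4 + \left(18 \cdot \frac{1}{16}\right)^{2} + 6 \cdot 18 \cdot \frac{1}{16}\right) \left(-69\right) + 417 = \left(4 + \left(\frac{9}{8}\right)^{2} + 6 \cdot \frac{9}{8}\right) \left(-69\right) + 417 = \left(4 + \frac{81}{64} + \frac{27}{4}\right) \left(-69\right) + 417 = \frac{769}{64} \left(-69\right) + 417 = - \frac{53061}{64} + 417 = - \frac{26373}{64}$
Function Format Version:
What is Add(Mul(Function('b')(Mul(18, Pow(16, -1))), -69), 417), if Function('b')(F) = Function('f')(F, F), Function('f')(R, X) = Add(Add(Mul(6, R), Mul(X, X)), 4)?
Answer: Rational(-26373, 64) ≈ -412.08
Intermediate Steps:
Function('f')(R, X) = Add(4, Pow(X, 2), Mul(6, R)) (Function('f')(R, X) = Add(Add(Mul(6, R), Pow(X, 2)), 4) = Add(Add(Pow(X, 2), Mul(6, R)), 4) = Add(4, Pow(X, 2), Mul(6, R)))
Function('b')(F) = Add(4, Pow(F, 2), Mul(6, F))
Add(Mul(Function('b')(Mul(18, Pow(16, -1))), -69), 417) = Add(Mul(Add(4, Pow(Mul(18, Pow(16, -1)), 2), Mul(6, Mul(18, Pow(16, -1)))), -69), 417) = Add(Mul(Add(4, Pow(Mul(18, Rational(1, 16)), 2), Mul(6, Mul(18, Rational(1, 16)))), -69), 417) = Add(Mul(Add(4, Pow(Rational(9, 8), 2), Mul(6, Rational(9, 8))), -69), 417) = Add(Mul(Add(4, Rational(81, 64), Rational(27, 4)), -69), 417) = Add(Mul(Rational(769, 64), -69), 417) = Add(Rational(-53061, 64), 417) = Rational(-26373, 64)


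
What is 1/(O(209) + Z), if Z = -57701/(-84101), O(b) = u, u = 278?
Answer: 84101/23437779 ≈ 0.0035883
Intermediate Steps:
O(b) = 278
Z = 57701/84101 (Z = -57701*(-1/84101) = 57701/84101 ≈ 0.68609)
1/(O(209) + Z) = 1/(278 + 57701/84101) = 1/(23437779/84101) = 84101/23437779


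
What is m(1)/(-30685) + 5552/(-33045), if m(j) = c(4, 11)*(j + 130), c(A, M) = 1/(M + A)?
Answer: -170651713/1013985825 ≈ -0.16830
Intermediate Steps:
c(A, M) = 1/(A + M)
m(j) = 26/3 + j/15 (m(j) = (j + 130)/(4 + 11) = (130 + j)/15 = 26/3 + j/15)
m(1)/(-30685) + 5552/(-33045) = (26/3 + (1/15)*1)/(-30685) + 5552/(-33045) = (26/3 + 1/15)*(-1/30685) + 5552*(-1/33045) = (131/15)*(-1/30685) - 5552/33045 = -131/460275 - 5552/33045 = -170651713/1013985825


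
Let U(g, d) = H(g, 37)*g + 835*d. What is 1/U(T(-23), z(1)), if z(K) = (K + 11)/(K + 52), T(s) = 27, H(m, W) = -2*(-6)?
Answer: 53/27192 ≈ 0.0019491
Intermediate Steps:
H(m, W) = 12
z(K) = (11 + K)/(52 + K)
U(g, d) = 12*g + 835*d
1/U(T(-23), z(1)) = 1/(12*27 + 835*((11 + 1)/(52 + 1))) = 1/(324 + 835*(12/53)) = 1/(324 + 10020/53) = 1/(27192/53) = 53/27192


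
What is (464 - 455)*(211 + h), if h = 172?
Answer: 3447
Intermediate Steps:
(464 - 455)*(211 + h) = (464 - 455)*(211 + 172) = 9*383 = 3447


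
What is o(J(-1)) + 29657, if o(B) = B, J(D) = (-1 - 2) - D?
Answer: 29655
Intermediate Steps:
J(D) = -3 - D
o(J(-1)) + 29657 = (-3 - 1*(-1)) + 29657 = (-3 + 1) + 29657 = -2 + 29657 = 29655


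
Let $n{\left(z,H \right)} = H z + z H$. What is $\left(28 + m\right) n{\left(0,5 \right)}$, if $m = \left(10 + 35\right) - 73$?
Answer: $0$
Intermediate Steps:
$n{\left(z,H \right)} = 2 H z$ ($n{\left(z,H \right)} = H z + H z = 2 H z$)
$m = -28$ ($m = 45 - 73 = -28$)
$\left(28 + m\right) n{\left(0,5 \right)} = \left(28 - 28\right) 2 \cdot 5 \cdot 0 = 0 \cdot 0 = 0$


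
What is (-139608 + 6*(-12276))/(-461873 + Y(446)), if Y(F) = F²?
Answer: 213264/262957 ≈ 0.81102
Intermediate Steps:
(-139608 + 6*(-12276))/(-461873 + Y(446)) = (-139608 + 6*(-12276))/(-461873 + 446²) = (-139608 - 73656)/(-461873 + 198916) = -213264/(-262957) = -213264*(-1/262957) = 213264/262957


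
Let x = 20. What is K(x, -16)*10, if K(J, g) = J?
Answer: 200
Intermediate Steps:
K(x, -16)*10 = 20*10 = 200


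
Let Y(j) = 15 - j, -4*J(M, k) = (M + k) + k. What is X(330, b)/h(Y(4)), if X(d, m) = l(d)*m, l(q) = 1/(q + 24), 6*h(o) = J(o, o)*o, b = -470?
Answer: 1880/21417 ≈ 0.087781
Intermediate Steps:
J(M, k) = -k/2 - M/4 (J(M, k) = -((M + k) + k)/4 = -(M + 2*k)/4 = -k/2 - M/4)
h(o) = -o²/8 (h(o) = ((-o/2 - o/4)*o)/6 = ((-3*o/4)*o)/6 = (-3*o²/4)/6 = -o²/8)
l(q) = 1/(24 + q)
X(d, m) = m/(24 + d)
X(330, b)/h(Y(4)) = (-470/(24 + 330))/((-(15 - 1*4)²/8)) = (-470/354)/((-(15 - 4)²/8)) = (-470*1/354)/((-⅛*11²)) = -235/(177*((-⅛*121))) = -235/(177*(-121/8)) = -235/177*(-8/121) = 1880/21417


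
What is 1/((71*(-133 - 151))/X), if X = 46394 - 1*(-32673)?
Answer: -79067/20164 ≈ -3.9212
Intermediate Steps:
X = 79067 (X = 46394 + 32673 = 79067)
1/((71*(-133 - 151))/X) = 1/((71*(-133 - 151))/79067) = 1/((71*(-284))*(1/79067)) = 1/(-20164*1/79067) = 1/(-20164/79067) = -79067/20164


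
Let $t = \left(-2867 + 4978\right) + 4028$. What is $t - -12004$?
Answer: $18143$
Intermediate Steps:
$t = 6139$ ($t = 2111 + 4028 = 6139$)
$t - -12004 = 6139 - -12004 = 6139 + 12004 = 18143$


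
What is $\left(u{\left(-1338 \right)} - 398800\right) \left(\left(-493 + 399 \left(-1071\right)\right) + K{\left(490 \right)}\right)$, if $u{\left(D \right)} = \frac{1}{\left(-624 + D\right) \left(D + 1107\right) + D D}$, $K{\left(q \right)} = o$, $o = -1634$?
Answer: $\frac{2784288477366488}{16257} \approx 1.7127 \cdot 10^{11}$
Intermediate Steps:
$K{\left(q \right)} = -1634$
$u{\left(D \right)} = \frac{1}{D^{2} + \left(-624 + D\right) \left(1107 + D\right)}$ ($u{\left(D \right)} = \frac{1}{\left(-624 + D\right) \left(1107 + D\right) + D^{2}} = \frac{1}{D^{2} + \left(-624 + D\right) \left(1107 + D\right)}$)
$\left(u{\left(-1338 \right)} - 398800\right) \left(\left(-493 + 399 \left(-1071\right)\right) + K{\left(490 \right)}\right) = \left(\frac{1}{-690768 + 2 \left(-1338\right)^{2} + 483 \left(-1338\right)} - 398800\right) \left(\left(-493 + 399 \left(-1071\right)\right) - 1634\right) = \left(\frac{1}{-690768 + 2 \cdot 1790244 - 646254} - 398800\right) \left(\left(-493 - 427329\right) - 1634\right) = \left(\frac{1}{-690768 + 3580488 - 646254} - 398800\right) \left(-427822 - 1634\right) = \left(\frac{1}{2243466} - 398800\right) \left(-429456\right) = \left(- \frac{894694240799}{2243466}\right) \left(-429456\right) = \frac{2784288477366488}{16257}$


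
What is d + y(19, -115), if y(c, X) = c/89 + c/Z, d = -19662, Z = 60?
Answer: -104992249/5340 ≈ -19661.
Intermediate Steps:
y(c, X) = 149*c/5340 (y(c, X) = c/89 + c/60 = 149*c/5340)
d + y(19, -115) = -19662 + (149/5340)*19 = -19662 + 2831/5340 = -104992249/5340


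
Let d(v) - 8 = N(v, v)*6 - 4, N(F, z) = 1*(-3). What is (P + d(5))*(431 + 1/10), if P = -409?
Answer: -1823553/10 ≈ -1.8236e+5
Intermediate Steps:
N(F, z) = -3
d(v) = -14 (d(v) = 8 + (-3*6 - 4) = 8 + (-18 - 4) = 8 - 22 = -14)
(P + d(5))*(431 + 1/10) = (-409 - 14)*(431 + 1/10) = -423*(431 + 1/10) = -423*4311/10 = -1823553/10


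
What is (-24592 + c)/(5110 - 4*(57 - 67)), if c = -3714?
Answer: -14153/2575 ≈ -5.4963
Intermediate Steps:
(-24592 + c)/(5110 - 4*(57 - 67)) = (-24592 - 3714)/(5110 - 4*(57 - 67)) = -28306/(5110 - 4*(-10)) = -28306/(5110 + 40) = -28306/5150 = -28306*1/5150 = -14153/2575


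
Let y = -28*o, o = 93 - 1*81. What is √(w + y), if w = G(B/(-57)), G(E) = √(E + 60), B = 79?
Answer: √(-1091664 + 57*√190437)/57 ≈ 18.12*I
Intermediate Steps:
o = 12 (o = 93 - 81 = 12)
G(E) = √(60 + E)
w = √190437/57 (w = √(60 + 79/(-57)) = √(60 + 79*(-1/57)) = √(60 - 79/57) = √(3341/57) = √190437/57 ≈ 7.6560)
y = -336 (y = -28*12 = -336)
√(w + y) = √(√190437/57 - 336) = √(-336 + √190437/57)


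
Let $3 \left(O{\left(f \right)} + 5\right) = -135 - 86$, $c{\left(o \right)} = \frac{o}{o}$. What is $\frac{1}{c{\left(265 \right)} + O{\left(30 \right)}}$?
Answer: $- \frac{3}{233} \approx -0.012876$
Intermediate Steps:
$c{\left(o \right)} = 1$
$O{\left(f \right)} = - \frac{236}{3}$ ($O{\left(f \right)} = -5 + \frac{-135 - 86}{3} = -5 + \frac{1}{3} \left(-221\right) = -5 - \frac{221}{3} = - \frac{236}{3}$)
$\frac{1}{c{\left(265 \right)} + O{\left(30 \right)}} = \frac{1}{1 - \frac{236}{3}} = \frac{1}{- \frac{233}{3}} = - \frac{3}{233}$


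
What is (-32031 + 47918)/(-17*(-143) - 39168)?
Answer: -15887/36737 ≈ -0.43245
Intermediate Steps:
(-32031 + 47918)/(-17*(-143) - 39168) = 15887/(2431 - 39168) = 15887/(-36737) = 15887*(-1/36737) = -15887/36737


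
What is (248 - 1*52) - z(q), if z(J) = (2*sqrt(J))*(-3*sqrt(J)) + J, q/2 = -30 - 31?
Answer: -414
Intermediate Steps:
q = -122 (q = 2*(-30 - 31) = 2*(-61) = -122)
z(J) = -5*J (z(J) = -6*J + J = -5*J)
(248 - 1*52) - z(q) = (248 - 1*52) - (-5)*(-122) = (248 - 52) - 1*610 = 196 - 610 = -414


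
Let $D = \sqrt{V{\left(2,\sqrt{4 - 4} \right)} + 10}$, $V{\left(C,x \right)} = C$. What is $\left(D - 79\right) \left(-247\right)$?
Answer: $19513 - 494 \sqrt{3} \approx 18657.0$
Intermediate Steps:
$D = 2 \sqrt{3}$ ($D = \sqrt{2 + 10} = \sqrt{12} = 2 \sqrt{3} \approx 3.4641$)
$\left(D - 79\right) \left(-247\right) = \left(2 \sqrt{3} - 79\right) \left(-247\right) = \left(-79 + 2 \sqrt{3}\right) \left(-247\right) = 19513 - 494 \sqrt{3}$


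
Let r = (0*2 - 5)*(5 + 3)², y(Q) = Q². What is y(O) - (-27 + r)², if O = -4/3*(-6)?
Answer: -120345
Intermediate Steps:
O = 8 (O = -4*⅓*(-6) = -4/3*(-6) = 8)
r = -320 (r = (0 - 5)*8² = -5*64 = -320)
y(O) - (-27 + r)² = 8² - (-27 - 320)² = 64 - 1*(-347)² = 64 - 1*120409 = 64 - 120409 = -120345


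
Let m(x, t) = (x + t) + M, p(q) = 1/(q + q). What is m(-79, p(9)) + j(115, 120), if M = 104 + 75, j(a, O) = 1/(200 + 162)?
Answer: 162995/1629 ≈ 100.06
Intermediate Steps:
p(q) = 1/(2*q)
j(a, O) = 1/362
M = 179
m(x, t) = 179 + t + x (m(x, t) = (x + t) + 179 = (t + x) + 179 = 179 + t + x)
m(-79, p(9)) + j(115, 120) = (179 + (½)/9 - 79) + 1/362 = (179 + (½)*(⅑) - 79) + 1/362 = (179 + 1/18 - 79) + 1/362 = 1801/18 + 1/362 = 162995/1629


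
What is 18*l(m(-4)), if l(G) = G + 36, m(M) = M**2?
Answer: 936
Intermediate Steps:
l(G) = 36 + G
18*l(m(-4)) = 18*(36 + (-4)**2) = 18*(36 + 16) = 18*52 = 936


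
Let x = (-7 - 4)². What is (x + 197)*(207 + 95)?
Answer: 96036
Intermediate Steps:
x = 121 (x = (-11)² = 121)
(x + 197)*(207 + 95) = (121 + 197)*(207 + 95) = 318*302 = 96036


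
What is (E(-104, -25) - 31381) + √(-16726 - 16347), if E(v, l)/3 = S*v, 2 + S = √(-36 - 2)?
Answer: -30757 + I*√33073 - 312*I*√38 ≈ -30757.0 - 1741.4*I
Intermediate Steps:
S = -2 + I*√38 (S = -2 + √(-36 - 2) = -2 + √(-38) = -2 + I*√38 ≈ -2.0 + 6.1644*I)
E(v, l) = 3*v*(-2 + I*√38) (E(v, l) = 3*((-2 + I*√38)*v) = 3*(v*(-2 + I*√38)) = 3*v*(-2 + I*√38))
(E(-104, -25) - 31381) + √(-16726 - 16347) = (3*(-104)*(-2 + I*√38) - 31381) + √(-16726 - 16347) = ((624 - 312*I*√38) - 31381) + √(-33073) = (-30757 - 312*I*√38) + I*√33073 = -30757 + I*√33073 - 312*I*√38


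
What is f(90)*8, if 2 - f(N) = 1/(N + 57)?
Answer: 2344/147 ≈ 15.946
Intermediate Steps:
f(N) = 2 - 1/(57 + N) (f(N) = 2 - 1/(N + 57) = 2 - 1/(57 + N))
f(90)*8 = ((113 + 2*90)/(57 + 90))*8 = ((113 + 180)/147)*8 = ((1/147)*293)*8 = (293/147)*8 = 2344/147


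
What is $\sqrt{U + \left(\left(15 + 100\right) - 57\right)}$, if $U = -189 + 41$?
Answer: $3 i \sqrt{10} \approx 9.4868 i$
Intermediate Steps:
$U = -148$
$\sqrt{U + \left(\left(15 + 100\right) - 57\right)} = \sqrt{-148 + \left(\left(15 + 100\right) - 57\right)} = \sqrt{-148 + \left(115 - 57\right)} = \sqrt{-148 + 58} = \sqrt{-90} = 3 i \sqrt{10}$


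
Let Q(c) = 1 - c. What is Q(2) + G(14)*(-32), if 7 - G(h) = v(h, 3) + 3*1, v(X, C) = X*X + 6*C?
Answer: 6719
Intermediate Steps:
v(X, C) = X**2 + 6*C
G(h) = -14 - h**2 (G(h) = 7 - ((h**2 + 6*3) + 3*1) = 7 - ((h**2 + 18) + 3) = 7 - ((18 + h**2) + 3) = 7 - (21 + h**2) = 7 + (-21 - h**2) = -14 - h**2)
Q(2) + G(14)*(-32) = (1 - 1*2) + (-14 - 1*14**2)*(-32) = (1 - 2) + (-14 - 1*196)*(-32) = -1 + (-14 - 196)*(-32) = -1 - 210*(-32) = -1 + 6720 = 6719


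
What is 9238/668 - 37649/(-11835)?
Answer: 67240631/3952890 ≈ 17.010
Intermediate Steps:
9238/668 - 37649/(-11835) = 9238*(1/668) - 37649*(-1/11835) = 4619/334 + 37649/11835 = 67240631/3952890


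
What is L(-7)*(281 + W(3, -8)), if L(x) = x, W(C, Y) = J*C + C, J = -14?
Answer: -1694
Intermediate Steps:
W(C, Y) = -13*C (W(C, Y) = -14*C + C = -13*C)
L(-7)*(281 + W(3, -8)) = -7*(281 - 13*3) = -7*(281 - 39) = -7*242 = -1694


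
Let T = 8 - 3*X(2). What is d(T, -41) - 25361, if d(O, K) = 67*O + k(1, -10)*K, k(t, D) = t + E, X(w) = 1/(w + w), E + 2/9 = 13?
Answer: -915845/36 ≈ -25440.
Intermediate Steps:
E = 115/9 (E = -2/9 + 13 = 115/9 ≈ 12.778)
X(w) = 1/(2*w)
k(t, D) = 115/9 + t (k(t, D) = t + 115/9 = 115/9 + t)
T = 29/4 (T = 8 - 3/(2*2) = 8 - 3*1/4 = 8 - 3/4 = 29/4 ≈ 7.2500)
d(O, K) = 67*O + 124*K/9 (d(O, K) = 67*O + (115/9 + 1)*K = 67*O + 124*K/9)
d(T, -41) - 25361 = (67*(29/4) + (124/9)*(-41)) - 25361 = (1943/4 - 5084/9) - 25361 = -2849/36 - 25361 = -915845/36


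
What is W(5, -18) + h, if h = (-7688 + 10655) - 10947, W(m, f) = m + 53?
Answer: -7922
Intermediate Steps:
W(m, f) = 53 + m
h = -7980 (h = 2967 - 10947 = -7980)
W(5, -18) + h = (53 + 5) - 7980 = 58 - 7980 = -7922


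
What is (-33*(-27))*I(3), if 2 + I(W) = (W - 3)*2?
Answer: -1782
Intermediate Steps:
I(W) = -8 + 2*W (I(W) = -2 + (W - 3)*2 = -2 + (-3 + W)*2 = -2 + (-6 + 2*W) = -8 + 2*W)
(-33*(-27))*I(3) = (-33*(-27))*(-8 + 2*3) = 891*(-8 + 6) = 891*(-2) = -1782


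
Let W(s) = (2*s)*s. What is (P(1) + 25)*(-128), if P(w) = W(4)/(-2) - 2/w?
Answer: -896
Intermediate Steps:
W(s) = 2*s**2
P(w) = -16 - 2/w (P(w) = (2*4**2)/(-2) - 2/w = (2*16)*(-1/2) - 2/w = 32*(-1/2) - 2/w = -16 - 2/w)
(P(1) + 25)*(-128) = ((-16 - 2/1) + 25)*(-128) = ((-16 - 2*1) + 25)*(-128) = ((-16 - 2) + 25)*(-128) = (-18 + 25)*(-128) = 7*(-128) = -896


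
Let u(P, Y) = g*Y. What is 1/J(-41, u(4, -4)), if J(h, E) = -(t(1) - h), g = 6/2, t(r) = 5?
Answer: -1/46 ≈ -0.021739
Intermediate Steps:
g = 3 (g = 6*(½) = 3)
u(P, Y) = 3*Y
J(h, E) = -5 + h (J(h, E) = -(5 - h) = -5 + h)
1/J(-41, u(4, -4)) = 1/(-5 - 41) = 1/(-46) = -1/46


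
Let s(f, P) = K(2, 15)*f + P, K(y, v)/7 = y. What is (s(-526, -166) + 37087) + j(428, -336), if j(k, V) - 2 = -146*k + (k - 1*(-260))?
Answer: -32241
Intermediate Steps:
K(y, v) = 7*y
s(f, P) = P + 14*f (s(f, P) = (7*2)*f + P = 14*f + P = P + 14*f)
j(k, V) = 262 - 145*k (j(k, V) = 2 + (-146*k + (k - 1*(-260))) = 2 + (-146*k + (k + 260)) = 2 + (-146*k + (260 + k)) = 2 + (260 - 145*k) = 262 - 145*k)
(s(-526, -166) + 37087) + j(428, -336) = ((-166 + 14*(-526)) + 37087) + (262 - 145*428) = ((-166 - 7364) + 37087) + (262 - 62060) = (-7530 + 37087) - 61798 = 29557 - 61798 = -32241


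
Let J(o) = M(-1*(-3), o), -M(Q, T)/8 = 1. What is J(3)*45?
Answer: -360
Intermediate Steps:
M(Q, T) = -8 (M(Q, T) = -8*1 = -8)
J(o) = -8
J(3)*45 = -8*45 = -360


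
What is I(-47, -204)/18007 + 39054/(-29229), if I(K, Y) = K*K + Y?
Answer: -214880411/175442201 ≈ -1.2248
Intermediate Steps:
I(K, Y) = Y + K**2 (I(K, Y) = K**2 + Y = Y + K**2)
I(-47, -204)/18007 + 39054/(-29229) = (-204 + (-47)**2)/18007 + 39054/(-29229) = (-204 + 2209)*(1/18007) + 39054*(-1/29229) = 2005*(1/18007) - 13018/9743 = 2005/18007 - 13018/9743 = -214880411/175442201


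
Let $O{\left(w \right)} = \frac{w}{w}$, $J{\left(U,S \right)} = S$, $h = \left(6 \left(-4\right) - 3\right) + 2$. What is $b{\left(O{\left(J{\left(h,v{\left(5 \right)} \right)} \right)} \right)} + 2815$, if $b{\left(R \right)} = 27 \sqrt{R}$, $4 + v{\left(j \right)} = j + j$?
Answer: $2842$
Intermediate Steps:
$v{\left(j \right)} = -4 + 2 j$ ($v{\left(j \right)} = -4 + \left(j + j\right) = -4 + 2 j$)
$h = -25$ ($h = \left(-24 - 3\right) + 2 = -27 + 2 = -25$)
$O{\left(w \right)} = 1$
$b{\left(O{\left(J{\left(h,v{\left(5 \right)} \right)} \right)} \right)} + 2815 = 27 \sqrt{1} + 2815 = 27 \cdot 1 + 2815 = 27 + 2815 = 2842$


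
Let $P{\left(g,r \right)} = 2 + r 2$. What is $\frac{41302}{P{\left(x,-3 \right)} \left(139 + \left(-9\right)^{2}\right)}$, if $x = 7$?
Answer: $- \frac{20651}{440} \approx -46.934$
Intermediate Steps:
$P{\left(g,r \right)} = 2 + 2 r$
$\frac{41302}{P{\left(x,-3 \right)} \left(139 + \left(-9\right)^{2}\right)} = \frac{41302}{\left(2 + 2 \left(-3\right)\right) \left(139 + \left(-9\right)^{2}\right)} = \frac{41302}{\left(2 - 6\right) \left(139 + 81\right)} = \frac{41302}{\left(-4\right) 220} = \frac{41302}{-880} = 41302 \left(- \frac{1}{880}\right) = - \frac{20651}{440}$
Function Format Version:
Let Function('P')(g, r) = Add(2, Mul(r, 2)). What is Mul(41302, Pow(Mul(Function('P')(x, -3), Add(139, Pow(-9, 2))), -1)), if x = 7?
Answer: Rational(-20651, 440) ≈ -46.934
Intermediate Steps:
Function('P')(g, r) = Add(2, Mul(2, r))
Mul(41302, Pow(Mul(Function('P')(x, -3), Add(139, Pow(-9, 2))), -1)) = Mul(41302, Pow(Mul(Add(2, Mul(2, -3)), Add(139, Pow(-9, 2))), -1)) = Mul(41302, Pow(Mul(Add(2, -6), Add(139, 81)), -1)) = Mul(41302, Pow(Mul(-4, 220), -1)) = Mul(41302, Pow(-880, -1)) = Mul(41302, Rational(-1, 880)) = Rational(-20651, 440)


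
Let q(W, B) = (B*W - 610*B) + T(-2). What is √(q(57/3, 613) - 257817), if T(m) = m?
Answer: I*√620102 ≈ 787.47*I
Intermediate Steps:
q(W, B) = -2 - 610*B + B*W (q(W, B) = (B*W - 610*B) - 2 = (-610*B + B*W) - 2 = -2 - 610*B + B*W)
√(q(57/3, 613) - 257817) = √((-2 - 610*613 + 613*(57/3)) - 257817) = √((-2 - 373930 + 613*(57*(⅓))) - 257817) = √((-2 - 373930 + 613*19) - 257817) = √((-2 - 373930 + 11647) - 257817) = √(-362285 - 257817) = √(-620102) = I*√620102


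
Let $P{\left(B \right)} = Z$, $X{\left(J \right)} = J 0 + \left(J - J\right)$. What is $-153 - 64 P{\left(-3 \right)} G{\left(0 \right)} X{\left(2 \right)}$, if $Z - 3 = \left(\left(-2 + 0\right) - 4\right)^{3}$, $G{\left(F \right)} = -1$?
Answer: $-153$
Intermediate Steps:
$X{\left(J \right)} = 0$ ($X{\left(J \right)} = 0 + 0 = 0$)
$Z = -213$ ($Z = 3 + \left(\left(-2 + 0\right) - 4\right)^{3} = 3 + \left(-2 - 4\right)^{3} = 3 + \left(-6\right)^{3} = 3 - 216 = -213$)
$P{\left(B \right)} = -213$
$-153 - 64 P{\left(-3 \right)} G{\left(0 \right)} X{\left(2 \right)} = -153 - 64 \left(-213\right) \left(-1\right) 0 = -153 - 64 \cdot 213 \cdot 0 = -153 - 0 = -153 + 0 = -153$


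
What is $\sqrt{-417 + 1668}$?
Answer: $3 \sqrt{139} \approx 35.37$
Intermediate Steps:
$\sqrt{-417 + 1668} = \sqrt{1251} = 3 \sqrt{139}$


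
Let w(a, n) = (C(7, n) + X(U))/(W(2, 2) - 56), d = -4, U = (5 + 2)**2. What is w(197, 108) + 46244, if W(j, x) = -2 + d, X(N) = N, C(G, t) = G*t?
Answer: 2866323/62 ≈ 46231.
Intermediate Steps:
U = 49 (U = 7**2 = 49)
W(j, x) = -6 (W(j, x) = -2 - 4 = -6)
w(a, n) = -49/62 - 7*n/62 (w(a, n) = (7*n + 49)/(-6 - 56) = (49 + 7*n)/(-62) = (49 + 7*n)*(-1/62) = -49/62 - 7*n/62)
w(197, 108) + 46244 = (-49/62 - 7/62*108) + 46244 = (-49/62 - 378/31) + 46244 = -805/62 + 46244 = 2866323/62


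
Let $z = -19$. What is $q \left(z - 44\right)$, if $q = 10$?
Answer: $-630$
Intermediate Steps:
$q \left(z - 44\right) = 10 \left(-19 - 44\right) = 10 \left(-63\right) = -630$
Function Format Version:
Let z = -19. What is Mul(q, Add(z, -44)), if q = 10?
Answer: -630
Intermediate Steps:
Mul(q, Add(z, -44)) = Mul(10, Add(-19, -44)) = Mul(10, -63) = -630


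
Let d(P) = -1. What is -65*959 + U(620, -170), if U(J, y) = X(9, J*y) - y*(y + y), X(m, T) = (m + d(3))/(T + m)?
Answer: -12661147793/105391 ≈ -1.2014e+5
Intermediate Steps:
X(m, T) = (-1 + m)/(T + m) (X(m, T) = (m - 1)/(T + m) = (-1 + m)/(T + m))
U(J, y) = -2*y² + 8/(9 + J*y) (U(J, y) = (-1 + 9)/(J*y + 9) - y*(y + y) = 8/(9 + J*y) - y*2*y = 8/(9 + J*y) - 2*y² = -2*y² + 8/(9 + J*y))
-65*959 + U(620, -170) = -65*959 + 2*(4 - 1*(-170)²*(9 + 620*(-170)))/(9 + 620*(-170)) = -62335 + 2*(4 - 1*28900*(9 - 105400))/(9 - 105400) = -62335 + 2*(4 - 1*28900*(-105391))/(-105391) = -62335 + 2*(-1/105391)*(4 + 3045799900) = -62335 + 2*(-1/105391)*3045799904 = -62335 - 6091599808/105391 = -12661147793/105391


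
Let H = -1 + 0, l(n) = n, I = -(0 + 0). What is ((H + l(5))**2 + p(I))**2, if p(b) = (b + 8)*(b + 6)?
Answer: 4096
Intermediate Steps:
I = 0 (I = -1*0 = 0)
p(b) = (6 + b)*(8 + b) (p(b) = (8 + b)*(6 + b) = (6 + b)*(8 + b))
H = -1
((H + l(5))**2 + p(I))**2 = ((-1 + 5)**2 + (48 + 0**2 + 14*0))**2 = (4**2 + (48 + 0 + 0))**2 = (16 + 48)**2 = 64**2 = 4096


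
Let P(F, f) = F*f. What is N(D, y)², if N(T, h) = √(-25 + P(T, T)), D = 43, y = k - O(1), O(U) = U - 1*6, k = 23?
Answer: 1824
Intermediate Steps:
O(U) = -6 + U (O(U) = U - 6 = -6 + U)
y = 28 (y = 23 - (-6 + 1) = 23 - 1*(-5) = 23 + 5 = 28)
N(T, h) = √(-25 + T²) (N(T, h) = √(-25 + T*T) = √(-25 + T²))
N(D, y)² = (√(-25 + 43²))² = (√(-25 + 1849))² = (√1824)² = (4*√114)² = 1824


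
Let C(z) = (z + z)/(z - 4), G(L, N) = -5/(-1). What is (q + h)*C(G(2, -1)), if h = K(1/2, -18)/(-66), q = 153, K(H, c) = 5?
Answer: 50465/33 ≈ 1529.2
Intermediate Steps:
G(L, N) = 5 (G(L, N) = -5*(-1) = 5)
C(z) = 2*z/(-4 + z) (C(z) = (2*z)/(-4 + z) = 2*z/(-4 + z))
h = -5/66 (h = 5/(-66) = 5*(-1/66) = -5/66 ≈ -0.075758)
(q + h)*C(G(2, -1)) = (153 - 5/66)*(2*5/(-4 + 5)) = 10093*(2*5/1)/66 = 10093*(2*5*1)/66 = (10093/66)*10 = 50465/33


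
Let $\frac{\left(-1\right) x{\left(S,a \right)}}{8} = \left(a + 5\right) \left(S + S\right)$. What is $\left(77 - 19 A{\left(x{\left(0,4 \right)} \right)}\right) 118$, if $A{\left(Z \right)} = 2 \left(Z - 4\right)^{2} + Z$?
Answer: $-62658$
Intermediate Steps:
$x{\left(S,a \right)} = - 16 S \left(5 + a\right)$ ($x{\left(S,a \right)} = - 8 \left(a + 5\right) \left(S + S\right) = - 8 \left(5 + a\right) 2 S = - 8 \cdot 2 S \left(5 + a\right) = - 16 S \left(5 + a\right)$)
$A{\left(Z \right)} = Z + 2 \left(-4 + Z\right)^{2}$ ($A{\left(Z \right)} = 2 \left(-4 + Z\right)^{2} + Z = Z + 2 \left(-4 + Z\right)^{2}$)
$\left(77 - 19 A{\left(x{\left(0,4 \right)} \right)}\right) 118 = \left(77 - 19 \left(\left(-16\right) 0 \left(5 + 4\right) + 2 \left(-4 - 0 \left(5 + 4\right)\right)^{2}\right)\right) 118 = \left(77 - 19 \left(\left(-16\right) 0 \cdot 9 + 2 \left(-4 - 0 \cdot 9\right)^{2}\right)\right) 118 = \left(77 - 19 \left(0 + 2 \left(-4 + 0\right)^{2}\right)\right) 118 = \left(77 - 19 \left(0 + 2 \left(-4\right)^{2}\right)\right) 118 = \left(77 - 19 \left(0 + 2 \cdot 16\right)\right) 118 = \left(77 - 19 \left(0 + 32\right)\right) 118 = \left(77 - 608\right) 118 = \left(-531\right) 118 = -62658$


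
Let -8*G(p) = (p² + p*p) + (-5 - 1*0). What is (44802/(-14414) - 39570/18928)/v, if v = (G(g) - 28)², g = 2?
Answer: -2836748472/439330122049 ≈ -0.0064570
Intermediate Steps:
G(p) = 5/8 - p²/4 (G(p) = -((p² + p*p) + (-5 - 1*0))/8 = -((p² + p²) + (-5 + 0))/8 = -(2*p² - 5)/8 = -(-5 + 2*p²)/8 = 5/8 - p²/4)
v = 51529/64 (v = ((5/8 - ¼*2²) - 28)² = ((5/8 - ¼*4) - 28)² = ((5/8 - 1) - 28)² = (-3/8 - 28)² = (-227/8)² = 51529/64 ≈ 805.14)
(44802/(-14414) - 39570/18928)/v = (44802/(-14414) - 39570/18928)/(51529/64) = (44802*(-1/14414) - 39570*1/18928)*(64/51529) = (-22401/7207 - 19785/9464)*(64/51529) = -354593559/68207048*64/51529 = -2836748472/439330122049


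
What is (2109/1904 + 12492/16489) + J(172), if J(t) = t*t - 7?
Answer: 928630131381/31395056 ≈ 29579.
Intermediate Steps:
J(t) = -7 + t**2 (J(t) = t**2 - 7 = -7 + t**2)
(2109/1904 + 12492/16489) + J(172) = (2109/1904 + 12492/16489) + (-7 + 172**2) = (2109*(1/1904) + 12492*(1/16489)) + (-7 + 29584) = (2109/1904 + 12492/16489) + 29577 = 58560069/31395056 + 29577 = 928630131381/31395056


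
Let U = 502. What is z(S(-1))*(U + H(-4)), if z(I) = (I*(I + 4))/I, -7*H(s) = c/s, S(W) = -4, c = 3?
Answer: 0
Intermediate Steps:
H(s) = -3/(7*s)
z(I) = 4 + I (z(I) = (I*(4 + I))/I = 4 + I)
z(S(-1))*(U + H(-4)) = (4 - 4)*(502 - 3/7/(-4)) = 0*(502 - 3/7*(-¼)) = 0*(502 + 3/28) = 0*(14059/28) = 0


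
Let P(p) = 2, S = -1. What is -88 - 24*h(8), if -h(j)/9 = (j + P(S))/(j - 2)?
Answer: 272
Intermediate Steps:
h(j) = -9*(2 + j)/(-2 + j) (h(j) = -9*(j + 2)/(j - 2) = -9*(2 + j)/(-2 + j))
-88 - 24*h(8) = -88 - 216*(-2 - 1*8)/(-2 + 8) = -88 - 216*(-2 - 8)/6 = -88 - 216*(-10)/6 = -88 - 24*(-15) = -88 + 360 = 272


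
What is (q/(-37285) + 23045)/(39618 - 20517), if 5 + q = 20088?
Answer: 859212742/712180785 ≈ 1.2065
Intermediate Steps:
q = 20083 (q = -5 + 20088 = 20083)
(q/(-37285) + 23045)/(39618 - 20517) = (20083/(-37285) + 23045)/(39618 - 20517) = (20083*(-1/37285) + 23045)/19101 = (-20083/37285 + 23045)*(1/19101) = (859212742/37285)*(1/19101) = 859212742/712180785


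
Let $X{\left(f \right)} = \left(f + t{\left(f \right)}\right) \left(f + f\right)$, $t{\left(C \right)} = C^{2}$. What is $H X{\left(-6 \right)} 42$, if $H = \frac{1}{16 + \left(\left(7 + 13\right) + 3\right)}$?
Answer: $- \frac{5040}{13} \approx -387.69$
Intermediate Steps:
$H = \frac{1}{39}$ ($H = \frac{1}{16 + \left(20 + 3\right)} = \frac{1}{16 + 23} = \frac{1}{39} \approx 0.025641$)
$X{\left(f \right)} = 2 f \left(f + f^{2}\right)$ ($X{\left(f \right)} = \left(f + f^{2}\right) \left(f + f\right) = \left(f + f^{2}\right) 2 f = 2 f \left(f + f^{2}\right)$)
$H X{\left(-6 \right)} 42 = \frac{2 \left(-6\right)^{2} \left(1 - 6\right)}{39} \cdot 42 = \frac{2 \cdot 36 \left(-5\right)}{39} \cdot 42 = \frac{1}{39} \left(-360\right) 42 = \left(- \frac{120}{13}\right) 42 = - \frac{5040}{13}$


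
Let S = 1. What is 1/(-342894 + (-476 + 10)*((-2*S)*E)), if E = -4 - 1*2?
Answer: -1/348486 ≈ -2.8696e-6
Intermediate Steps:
E = -6 (E = -4 - 2 = -6)
1/(-342894 + (-476 + 10)*((-2*S)*E)) = 1/(-342894 + (-476 + 10)*(-2*1*(-6))) = 1/(-342894 - (-932)*(-6)) = 1/(-342894 - 466*12) = 1/(-342894 - 5592) = 1/(-348486) = -1/348486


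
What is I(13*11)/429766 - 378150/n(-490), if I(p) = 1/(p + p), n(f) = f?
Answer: 4647957968989/6022740724 ≈ 771.73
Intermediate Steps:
I(p) = 1/(2*p)
I(13*11)/429766 - 378150/n(-490) = (1/(2*((13*11))))/429766 - 378150/(-490) = ((½)/143)*(1/429766) - 378150*(-1/490) = ((½)*(1/143))*(1/429766) + 37815/49 = (1/286)*(1/429766) + 37815/49 = 1/122913076 + 37815/49 = 4647957968989/6022740724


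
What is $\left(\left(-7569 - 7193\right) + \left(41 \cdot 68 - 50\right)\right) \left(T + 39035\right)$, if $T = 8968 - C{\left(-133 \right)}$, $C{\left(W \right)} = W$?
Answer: $-578787264$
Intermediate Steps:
$T = 9101$ ($T = 8968 - -133 = 8968 + 133 = 9101$)
$\left(\left(-7569 - 7193\right) + \left(41 \cdot 68 - 50\right)\right) \left(T + 39035\right) = \left(\left(-7569 - 7193\right) + \left(41 \cdot 68 - 50\right)\right) \left(9101 + 39035\right) = \left(\left(-7569 - 7193\right) + \left(2788 - 50\right)\right) 48136 = \left(-14762 + 2738\right) 48136 = \left(-12024\right) 48136 = -578787264$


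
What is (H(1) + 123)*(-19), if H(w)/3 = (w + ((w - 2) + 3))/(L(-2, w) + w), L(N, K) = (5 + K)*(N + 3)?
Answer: -16530/7 ≈ -2361.4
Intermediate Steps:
L(N, K) = (3 + N)*(5 + K) (L(N, K) = (5 + K)*(3 + N) = (3 + N)*(5 + K))
H(w) = 3*(1 + 2*w)/(5 + 2*w) (H(w) = 3*((w + ((w - 2) + 3))/((15 + 3*w + 5*(-2) + w*(-2)) + w)) = 3*((w + ((-2 + w) + 3))/((15 + 3*w - 10 - 2*w) + w)) = 3*((w + (1 + w))/((5 + w) + w)) = 3*((1 + 2*w)/(5 + 2*w)) = 3*(1 + 2*w)/(5 + 2*w))
(H(1) + 123)*(-19) = (3*(1 + 2*1)/(5 + 2*1) + 123)*(-19) = (3*(1 + 2)/(5 + 2) + 123)*(-19) = (3*3/7 + 123)*(-19) = (3*(⅐)*3 + 123)*(-19) = (9/7 + 123)*(-19) = (870/7)*(-19) = -16530/7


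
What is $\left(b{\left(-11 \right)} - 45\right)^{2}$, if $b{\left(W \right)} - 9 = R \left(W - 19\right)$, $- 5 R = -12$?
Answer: $11664$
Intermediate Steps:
$R = \frac{12}{5}$ ($R = \left(- \frac{1}{5}\right) \left(-12\right) = \frac{12}{5} \approx 2.4$)
$b{\left(W \right)} = - \frac{183}{5} + \frac{12 W}{5}$ ($b{\left(W \right)} = 9 + \frac{12 \left(W - 19\right)}{5} = 9 + \frac{12 \left(-19 + W\right)}{5} = 9 + \left(- \frac{228}{5} + \frac{12 W}{5}\right) = - \frac{183}{5} + \frac{12 W}{5}$)
$\left(b{\left(-11 \right)} - 45\right)^{2} = \left(\left(- \frac{183}{5} + \frac{12}{5} \left(-11\right)\right) - 45\right)^{2} = \left(\left(- \frac{183}{5} - \frac{132}{5}\right) - 45\right)^{2} = \left(-63 - 45\right)^{2} = \left(-108\right)^{2} = 11664$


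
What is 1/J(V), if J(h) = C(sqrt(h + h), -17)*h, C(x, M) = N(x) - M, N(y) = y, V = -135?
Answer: I/(135*(-17*I + 3*sqrt(30))) ≈ -0.00022527 + 0.00021774*I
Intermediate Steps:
C(x, M) = x - M
J(h) = h*(17 + sqrt(2)*sqrt(h)) (J(h) = (sqrt(h + h) - 1*(-17))*h = (sqrt(2*h) + 17)*h = (sqrt(2)*sqrt(h) + 17)*h = (17 + sqrt(2)*sqrt(h))*h = h*(17 + sqrt(2)*sqrt(h)))
1/J(V) = 1/(-135*(17 + sqrt(2)*sqrt(-135))) = 1/(-135*(17 + sqrt(2)*(3*I*sqrt(15)))) = 1/(-135*(17 + 3*I*sqrt(30))) = 1/(-2295 - 405*I*sqrt(30))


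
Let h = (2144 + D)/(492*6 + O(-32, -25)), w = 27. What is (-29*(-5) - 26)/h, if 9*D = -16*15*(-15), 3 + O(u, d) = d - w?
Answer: 344743/2544 ≈ 135.51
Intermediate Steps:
O(u, d) = -30 + d (O(u, d) = -3 + (d - 1*27) = -3 + (d - 27) = -3 + (-27 + d) = -30 + d)
D = 400 (D = (-16*15*(-15))/9 = (-240*(-15))/9 = (⅑)*3600 = 400)
h = 2544/2897 (h = (2144 + 400)/(492*6 + (-30 - 25)) = 2544/(2952 - 55) = 2544/2897 ≈ 0.87815)
(-29*(-5) - 26)/h = (-29*(-5) - 26)/(2544/2897) = (145 - 26)*(2897/2544) = 119*(2897/2544) = 344743/2544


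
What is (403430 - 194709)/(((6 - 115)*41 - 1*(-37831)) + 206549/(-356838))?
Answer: 74479584198/11904622807 ≈ 6.2564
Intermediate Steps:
(403430 - 194709)/(((6 - 115)*41 - 1*(-37831)) + 206549/(-356838)) = 208721/((-109*41 + 37831) + 206549*(-1/356838)) = 208721/((-4469 + 37831) - 206549/356838) = 208721/(33362 - 206549/356838) = 208721/(11904622807/356838) = 208721*(356838/11904622807) = 74479584198/11904622807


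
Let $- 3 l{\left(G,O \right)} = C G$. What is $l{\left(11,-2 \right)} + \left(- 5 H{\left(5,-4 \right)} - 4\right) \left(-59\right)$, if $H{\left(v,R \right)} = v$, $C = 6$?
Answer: $1689$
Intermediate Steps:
$l{\left(G,O \right)} = - 2 G$ ($l{\left(G,O \right)} = - \frac{6 G}{3} = - 2 G$)
$l{\left(11,-2 \right)} + \left(- 5 H{\left(5,-4 \right)} - 4\right) \left(-59\right) = \left(-2\right) 11 + \left(\left(-5\right) 5 - 4\right) \left(-59\right) = -22 + \left(-25 - 4\right) \left(-59\right) = -22 - -1711 = -22 + 1711 = 1689$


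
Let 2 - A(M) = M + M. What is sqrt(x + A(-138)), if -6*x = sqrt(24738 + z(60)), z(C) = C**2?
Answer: sqrt(10008 - 6*sqrt(28338))/6 ≈ 15.810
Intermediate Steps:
A(M) = 2 - 2*M (A(M) = 2 - (M + M) = 2 - 2*M)
x = -sqrt(28338)/6 (x = -sqrt(24738 + 60**2)/6 = -sqrt(24738 + 3600)/6 = -sqrt(28338)/6 ≈ -28.056)
sqrt(x + A(-138)) = sqrt(-sqrt(28338)/6 + (2 - 2*(-138))) = sqrt(-sqrt(28338)/6 + (2 + 276)) = sqrt(-sqrt(28338)/6 + 278) = sqrt(278 - sqrt(28338)/6)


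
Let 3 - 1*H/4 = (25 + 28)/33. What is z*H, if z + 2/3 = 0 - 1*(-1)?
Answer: 184/99 ≈ 1.8586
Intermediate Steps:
z = 1/3 (z = -2/3 + (0 - 1*(-1)) = -2/3 + (0 + 1) = -2/3 + 1 = 1/3 ≈ 0.33333)
H = 184/33 (H = 12 - 4*(25 + 28)/33 = 12 - 212/33 = 184/33 ≈ 5.5758)
z*H = (1/3)*(184/33) = 184/99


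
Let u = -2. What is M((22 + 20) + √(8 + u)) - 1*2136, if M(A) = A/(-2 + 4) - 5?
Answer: -2120 + √6/2 ≈ -2118.8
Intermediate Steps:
M(A) = -5 + A/2 (M(A) = A/2 - 5 = -5 + A/2)
M((22 + 20) + √(8 + u)) - 1*2136 = (-5 + ((22 + 20) + √(8 - 2))/2) - 1*2136 = (-5 + (42 + √6)/2) - 2136 = (-5 + (21 + √6/2)) - 2136 = (16 + √6/2) - 2136 = -2120 + √6/2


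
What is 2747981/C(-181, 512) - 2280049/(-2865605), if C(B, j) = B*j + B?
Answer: -7662918703708/266080021065 ≈ -28.799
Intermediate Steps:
C(B, j) = B + B*j
2747981/C(-181, 512) - 2280049/(-2865605) = 2747981/((-181*(1 + 512))) - 2280049/(-2865605) = 2747981/((-181*513)) - 2280049*(-1/2865605) = 2747981/(-92853) + 2280049/2865605 = 2747981*(-1/92853) + 2280049/2865605 = -2747981/92853 + 2280049/2865605 = -7662918703708/266080021065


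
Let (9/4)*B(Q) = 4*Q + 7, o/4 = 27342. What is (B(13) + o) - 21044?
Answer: 795152/9 ≈ 88350.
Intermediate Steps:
o = 109368 (o = 4*27342 = 109368)
B(Q) = 28/9 + 16*Q/9 (B(Q) = 4*(4*Q + 7)/9 = 4*(7 + 4*Q)/9 = 28/9 + 16*Q/9)
(B(13) + o) - 21044 = ((28/9 + (16/9)*13) + 109368) - 21044 = ((28/9 + 208/9) + 109368) - 21044 = (236/9 + 109368) - 21044 = 984548/9 - 21044 = 795152/9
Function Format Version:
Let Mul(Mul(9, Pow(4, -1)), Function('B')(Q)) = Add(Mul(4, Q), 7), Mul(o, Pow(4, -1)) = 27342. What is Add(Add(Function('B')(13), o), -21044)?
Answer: Rational(795152, 9) ≈ 88350.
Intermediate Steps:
o = 109368 (o = Mul(4, 27342) = 109368)
Function('B')(Q) = Add(Rational(28, 9), Mul(Rational(16, 9), Q)) (Function('B')(Q) = Mul(Rational(4, 9), Add(Mul(4, Q), 7)) = Mul(Rational(4, 9), Add(7, Mul(4, Q))) = Add(Rational(28, 9), Mul(Rational(16, 9), Q)))
Add(Add(Function('B')(13), o), -21044) = Add(Add(Add(Rational(28, 9), Mul(Rational(16, 9), 13)), 109368), -21044) = Add(Add(Add(Rational(28, 9), Rational(208, 9)), 109368), -21044) = Add(Add(Rational(236, 9), 109368), -21044) = Add(Rational(984548, 9), -21044) = Rational(795152, 9)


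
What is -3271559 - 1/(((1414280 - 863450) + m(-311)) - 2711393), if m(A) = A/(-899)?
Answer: -6354498968161835/1942345826 ≈ -3.2716e+6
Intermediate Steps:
m(A) = -A/899 (m(A) = A*(-1/899) = -A/899)
-3271559 - 1/(((1414280 - 863450) + m(-311)) - 2711393) = -3271559 - 1/(((1414280 - 863450) - 1/899*(-311)) - 2711393) = -3271559 - 1/((550830 + 311/899) - 2711393) = -3271559 - 1/(495196481/899 - 2711393) = -3271559 - 1/(-1942345826/899) = -3271559 - 1*(-899/1942345826) = -3271559 + 899/1942345826 = -6354498968161835/1942345826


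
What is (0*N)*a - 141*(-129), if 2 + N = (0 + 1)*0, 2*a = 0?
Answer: 18189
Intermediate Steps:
a = 0 (a = (½)*0 = 0)
N = -2 (N = -2 + (0 + 1)*0 = -2 + 1*0 = -2 + 0 = -2)
(0*N)*a - 141*(-129) = (0*(-2))*0 - 141*(-129) = 0*0 + 18189 = 0 + 18189 = 18189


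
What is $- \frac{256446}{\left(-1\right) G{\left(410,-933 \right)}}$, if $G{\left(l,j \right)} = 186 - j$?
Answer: $\frac{85482}{373} \approx 229.17$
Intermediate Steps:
$- \frac{256446}{\left(-1\right) G{\left(410,-933 \right)}} = - \frac{256446}{\left(-1\right) \left(186 - -933\right)} = - \frac{256446}{\left(-1\right) \left(186 + 933\right)} = - \frac{256446}{\left(-1\right) 1119} = - \frac{256446}{-1119} = \left(-256446\right) \left(- \frac{1}{1119}\right) = \frac{85482}{373}$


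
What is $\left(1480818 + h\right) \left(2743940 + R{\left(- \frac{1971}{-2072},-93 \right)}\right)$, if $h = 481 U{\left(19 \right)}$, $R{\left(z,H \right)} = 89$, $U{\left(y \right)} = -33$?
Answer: $4019851563405$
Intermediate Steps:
$h = -15873$ ($h = 481 \left(-33\right) = -15873$)
$\left(1480818 + h\right) \left(2743940 + R{\left(- \frac{1971}{-2072},-93 \right)}\right) = \left(1480818 - 15873\right) \left(2743940 + 89\right) = 1464945 \cdot 2744029 = 4019851563405$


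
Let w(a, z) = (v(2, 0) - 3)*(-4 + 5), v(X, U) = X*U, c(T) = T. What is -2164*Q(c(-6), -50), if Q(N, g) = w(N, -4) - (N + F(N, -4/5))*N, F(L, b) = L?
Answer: 162300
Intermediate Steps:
v(X, U) = U*X
w(a, z) = -3 (w(a, z) = (0*2 - 3)*(-4 + 5) = (0 - 3)*1 = -3*1 = -3)
Q(N, g) = -3 - 2*N**2 (Q(N, g) = -3 - (N + N)*N = -3 - 2*N*N = -3 - 2*N**2)
-2164*Q(c(-6), -50) = -2164*(-3 - 2*(-6)**2) = -2164*(-3 - 2*36) = -2164*(-3 - 72) = -2164*(-75) = 162300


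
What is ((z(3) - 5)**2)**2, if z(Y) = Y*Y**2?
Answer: 234256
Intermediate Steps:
z(Y) = Y**3
((z(3) - 5)**2)**2 = ((3**3 - 5)**2)**2 = ((27 - 5)**2)**2 = (22**2)**2 = 484**2 = 234256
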